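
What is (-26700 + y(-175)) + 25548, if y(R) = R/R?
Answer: -1151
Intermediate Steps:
y(R) = 1
(-26700 + y(-175)) + 25548 = (-26700 + 1) + 25548 = -26699 + 25548 = -1151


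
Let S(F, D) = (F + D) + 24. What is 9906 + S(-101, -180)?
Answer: 9649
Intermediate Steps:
S(F, D) = 24 + D + F (S(F, D) = (D + F) + 24 = 24 + D + F)
9906 + S(-101, -180) = 9906 + (24 - 180 - 101) = 9906 - 257 = 9649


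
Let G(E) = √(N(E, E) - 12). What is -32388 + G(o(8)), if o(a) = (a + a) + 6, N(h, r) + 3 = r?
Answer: -32388 + √7 ≈ -32385.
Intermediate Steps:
N(h, r) = -3 + r
o(a) = 6 + 2*a (o(a) = 2*a + 6 = 6 + 2*a)
G(E) = √(-15 + E) (G(E) = √((-3 + E) - 12) = √(-15 + E))
-32388 + G(o(8)) = -32388 + √(-15 + (6 + 2*8)) = -32388 + √(-15 + (6 + 16)) = -32388 + √(-15 + 22) = -32388 + √7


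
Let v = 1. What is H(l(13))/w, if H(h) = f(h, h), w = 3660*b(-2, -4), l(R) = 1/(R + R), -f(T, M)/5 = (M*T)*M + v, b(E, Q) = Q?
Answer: 5859/17154176 ≈ 0.00034155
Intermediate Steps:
f(T, M) = -5 - 5*T*M**2 (f(T, M) = -5*((M*T)*M + 1) = -5*(T*M**2 + 1) = -5*(1 + T*M**2) = -5 - 5*T*M**2)
l(R) = 1/(2*R)
w = -14640 (w = 3660*(-4) = -14640)
H(h) = -5 - 5*h**3 (H(h) = -5 - 5*h*h**2 = -5 - 5*h**3)
H(l(13))/w = (-5 - 5*((1/2)/13)**3)/(-14640) = (-5 - 5*((1/2)*(1/13))**3)*(-1/14640) = (-5 - 5*(1/26)**3)*(-1/14640) = (-5 - 5*1/17576)*(-1/14640) = (-5 - 5/17576)*(-1/14640) = -87885/17576*(-1/14640) = 5859/17154176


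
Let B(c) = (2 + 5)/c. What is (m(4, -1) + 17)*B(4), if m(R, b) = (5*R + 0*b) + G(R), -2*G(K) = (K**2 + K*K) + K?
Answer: 133/4 ≈ 33.250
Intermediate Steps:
G(K) = -K**2 - K/2 (G(K) = -((K**2 + K*K) + K)/2 = -((K**2 + K**2) + K)/2 = -(2*K**2 + K)/2 = -(K + 2*K**2)/2 = -K**2 - K/2)
m(R, b) = 5*R - R*(1/2 + R) (m(R, b) = (5*R + 0*b) - R*(1/2 + R) = (5*R + 0) - R*(1/2 + R) = 5*R - R*(1/2 + R))
B(c) = 7/c
(m(4, -1) + 17)*B(4) = ((1/2)*4*(9 - 2*4) + 17)*(7/4) = ((1/2)*4*(9 - 8) + 17)*(7*(1/4)) = ((1/2)*4*1 + 17)*(7/4) = (2 + 17)*(7/4) = 19*(7/4) = 133/4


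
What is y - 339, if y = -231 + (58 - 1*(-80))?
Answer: -432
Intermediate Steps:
y = -93 (y = -231 + (58 + 80) = -231 + 138 = -93)
y - 339 = -93 - 339 = -432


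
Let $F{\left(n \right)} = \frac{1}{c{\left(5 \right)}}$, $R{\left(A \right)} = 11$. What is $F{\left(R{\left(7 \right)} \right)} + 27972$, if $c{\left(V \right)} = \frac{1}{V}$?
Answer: $27977$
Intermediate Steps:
$F{\left(n \right)} = 5$ ($F{\left(n \right)} = \frac{1}{\frac{1}{5}} = 5$)
$F{\left(R{\left(7 \right)} \right)} + 27972 = 5 + 27972 = 27977$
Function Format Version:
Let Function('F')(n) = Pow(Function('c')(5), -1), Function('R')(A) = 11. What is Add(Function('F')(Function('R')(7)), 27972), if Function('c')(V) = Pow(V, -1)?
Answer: 27977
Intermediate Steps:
Function('F')(n) = 5 (Function('F')(n) = Pow(Pow(5, -1), -1) = Pow(Rational(1, 5), -1) = 5)
Add(Function('F')(Function('R')(7)), 27972) = Add(5, 27972) = 27977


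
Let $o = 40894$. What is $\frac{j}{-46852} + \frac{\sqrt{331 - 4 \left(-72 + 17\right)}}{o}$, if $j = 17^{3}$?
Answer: $- \frac{289}{2756} + \frac{\sqrt{551}}{40894} \approx -0.10429$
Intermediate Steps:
$j = 4913$
$\frac{j}{-46852} + \frac{\sqrt{331 - 4 \left(-72 + 17\right)}}{o} = \frac{4913}{-46852} + \frac{\sqrt{331 - 4 \left(-72 + 17\right)}}{40894} = 4913 \left(- \frac{1}{46852}\right) + \sqrt{331 - -220} \cdot \frac{1}{40894} = - \frac{289}{2756} + \sqrt{331 + 220} \cdot \frac{1}{40894} = - \frac{289}{2756} + \sqrt{551} \cdot \frac{1}{40894} = - \frac{289}{2756} + \frac{\sqrt{551}}{40894}$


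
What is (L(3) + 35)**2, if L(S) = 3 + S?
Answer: 1681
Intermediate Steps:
(L(3) + 35)**2 = ((3 + 3) + 35)**2 = (6 + 35)**2 = 41**2 = 1681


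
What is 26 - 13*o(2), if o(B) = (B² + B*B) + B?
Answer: -104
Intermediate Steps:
o(B) = B + 2*B² (o(B) = (B² + B²) + B = 2*B² + B = B + 2*B²)
26 - 13*o(2) = 26 - 26*(1 + 2*2) = 26 - 26*(1 + 4) = 26 - 26*5 = 26 - 13*10 = 26 - 130 = -104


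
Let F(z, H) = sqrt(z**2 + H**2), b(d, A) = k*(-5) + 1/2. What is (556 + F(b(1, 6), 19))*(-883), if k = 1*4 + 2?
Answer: -490948 - 4415*sqrt(197)/2 ≈ -5.2193e+5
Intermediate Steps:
k = 6 (k = 4 + 2 = 6)
b(d, A) = -59/2 (b(d, A) = 6*(-5) + 1/2 = -30 + 1/2 = -59/2)
F(z, H) = sqrt(H**2 + z**2)
(556 + F(b(1, 6), 19))*(-883) = (556 + sqrt(19**2 + (-59/2)**2))*(-883) = (556 + sqrt(361 + 3481/4))*(-883) = (556 + sqrt(4925/4))*(-883) = (556 + 5*sqrt(197)/2)*(-883) = -490948 - 4415*sqrt(197)/2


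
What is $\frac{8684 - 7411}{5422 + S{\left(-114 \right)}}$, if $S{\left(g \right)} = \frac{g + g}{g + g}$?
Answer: $\frac{1273}{5423} \approx 0.23474$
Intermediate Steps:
$S{\left(g \right)} = 1$ ($S{\left(g \right)} = \frac{2 g}{2 g} = 2 g \frac{1}{2 g} = 1$)
$\frac{8684 - 7411}{5422 + S{\left(-114 \right)}} = \frac{8684 - 7411}{5422 + 1} = \frac{1273}{5423}$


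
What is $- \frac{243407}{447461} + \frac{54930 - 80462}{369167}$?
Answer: $- \frac{101282406221}{165187834987} \approx -0.61313$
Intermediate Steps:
$- \frac{243407}{447461} + \frac{54930 - 80462}{369167} = \left(-243407\right) \frac{1}{447461} - \frac{25532}{369167} = - \frac{243407}{447461} - \frac{25532}{369167} = - \frac{101282406221}{165187834987}$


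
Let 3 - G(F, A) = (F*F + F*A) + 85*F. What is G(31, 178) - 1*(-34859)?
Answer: 25748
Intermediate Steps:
G(F, A) = 3 - F**2 - 85*F - A*F (G(F, A) = 3 - ((F*F + F*A) + 85*F) = 3 - ((F**2 + A*F) + 85*F) = 3 - (F**2 + 85*F + A*F) = 3 + (-F**2 - 85*F - A*F) = 3 - F**2 - 85*F - A*F)
G(31, 178) - 1*(-34859) = (3 - 1*31**2 - 85*31 - 1*178*31) - 1*(-34859) = (3 - 1*961 - 2635 - 5518) + 34859 = (3 - 961 - 2635 - 5518) + 34859 = -9111 + 34859 = 25748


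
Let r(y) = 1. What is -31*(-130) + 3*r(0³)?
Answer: 4033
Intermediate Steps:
-31*(-130) + 3*r(0³) = -31*(-130) + 3*1 = 4030 + 3 = 4033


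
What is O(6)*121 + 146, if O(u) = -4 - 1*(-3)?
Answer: 25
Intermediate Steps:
O(u) = -1 (O(u) = -4 + 3 = -1)
O(6)*121 + 146 = -1*121 + 146 = -121 + 146 = 25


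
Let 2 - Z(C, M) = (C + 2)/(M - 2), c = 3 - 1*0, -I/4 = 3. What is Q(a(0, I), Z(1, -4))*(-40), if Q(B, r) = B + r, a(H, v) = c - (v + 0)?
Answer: -700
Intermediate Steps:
I = -12 (I = -4*3 = -12)
c = 3 (c = 3 + 0 = 3)
a(H, v) = 3 - v (a(H, v) = 3 - (v + 0) = 3 - v)
Z(C, M) = 2 - (2 + C)/(-2 + M) (Z(C, M) = 2 - (C + 2)/(M - 2) = 2 - (2 + C)/(-2 + M))
Q(a(0, I), Z(1, -4))*(-40) = ((3 - 1*(-12)) + (-6 - 1*1 + 2*(-4))/(-2 - 4))*(-40) = ((3 + 12) + (-6 - 1 - 8)/(-6))*(-40) = (15 - 1/6*(-15))*(-40) = (15 + 5/2)*(-40) = (35/2)*(-40) = -700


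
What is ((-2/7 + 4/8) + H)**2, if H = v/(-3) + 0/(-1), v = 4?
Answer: 2209/1764 ≈ 1.2523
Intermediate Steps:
H = -4/3 (H = 4/(-3) + 0/(-1) = 4*(-1/3) + 0*(-1) = -4/3 + 0 = -4/3 ≈ -1.3333)
((-2/7 + 4/8) + H)**2 = ((-2/7 + 4/8) - 4/3)**2 = ((-2*1/7 + 4*(1/8)) - 4/3)**2 = ((-2/7 + 1/2) - 4/3)**2 = (3/14 - 4/3)**2 = (-47/42)**2 = 2209/1764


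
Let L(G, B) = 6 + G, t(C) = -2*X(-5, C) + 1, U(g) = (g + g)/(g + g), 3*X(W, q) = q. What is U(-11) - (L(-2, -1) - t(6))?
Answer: -6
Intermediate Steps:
X(W, q) = q/3
U(g) = 1 (U(g) = (2*g)/((2*g)) = (2*g)*(1/(2*g)) = 1)
t(C) = 1 - 2*C/3 (t(C) = -2*C/3 + 1 = 1 - 2*C/3)
U(-11) - (L(-2, -1) - t(6)) = 1 - ((6 - 2) - (1 - ⅔*6)) = 1 - (4 - (1 - 4)) = 1 - (4 - 1*(-3)) = 1 - (4 + 3) = 1 - 1*7 = 1 - 7 = -6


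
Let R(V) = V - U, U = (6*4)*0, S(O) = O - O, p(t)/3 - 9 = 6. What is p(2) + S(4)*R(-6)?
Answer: 45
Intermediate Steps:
p(t) = 45 (p(t) = 27 + 3*6 = 27 + 18 = 45)
S(O) = 0
U = 0 (U = 24*0 = 0)
R(V) = V (R(V) = V - 1*0 = V + 0 = V)
p(2) + S(4)*R(-6) = 45 + 0*(-6) = 45 + 0 = 45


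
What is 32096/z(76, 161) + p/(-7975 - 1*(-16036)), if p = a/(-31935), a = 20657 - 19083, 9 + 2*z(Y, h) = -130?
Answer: -16524820641506/35782496865 ≈ -461.81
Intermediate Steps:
z(Y, h) = -139/2 (z(Y, h) = -9/2 + (1/2)*(-130) = -9/2 - 65 = -139/2)
a = 1574
p = -1574/31935 (p = 1574/(-31935) = 1574*(-1/31935) = -1574/31935 ≈ -0.049288)
32096/z(76, 161) + p/(-7975 - 1*(-16036)) = 32096/(-139/2) - 1574/(31935*(-7975 - 1*(-16036))) = 32096*(-2/139) - 1574/(31935*(-7975 + 16036)) = -64192/139 - 1574/31935/8061 = -64192/139 - 1574/31935*1/8061 = -64192/139 - 1574/257428035 = -16524820641506/35782496865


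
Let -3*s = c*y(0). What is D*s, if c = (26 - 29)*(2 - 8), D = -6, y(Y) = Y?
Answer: 0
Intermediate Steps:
c = 18 (c = -3*(-6) = 18)
s = 0 (s = -6*0 = -1/3*0 = 0)
D*s = -6*0 = 0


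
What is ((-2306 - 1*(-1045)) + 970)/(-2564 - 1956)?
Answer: 291/4520 ≈ 0.064381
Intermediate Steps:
((-2306 - 1*(-1045)) + 970)/(-2564 - 1956) = ((-2306 + 1045) + 970)/(-4520) = (-1261 + 970)*(-1/4520) = -291*(-1/4520) = 291/4520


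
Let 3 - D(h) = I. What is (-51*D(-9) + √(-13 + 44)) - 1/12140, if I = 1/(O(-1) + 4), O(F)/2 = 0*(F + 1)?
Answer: -425659/3035 + √31 ≈ -134.68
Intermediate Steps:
O(F) = 0 (O(F) = 2*(0*(F + 1)) = 2*(0*(1 + F)) = 2*0 = 0)
I = ¼ (I = 1/(0 + 4) = 1/4 = ¼ ≈ 0.25000)
D(h) = 11/4 (D(h) = 3 - 1*¼ = 3 - ¼ = 11/4)
(-51*D(-9) + √(-13 + 44)) - 1/12140 = (-51*11/4 + √(-13 + 44)) - 1/12140 = (-561/4 + √31) - 1*1/12140 = (-561/4 + √31) - 1/12140 = -425659/3035 + √31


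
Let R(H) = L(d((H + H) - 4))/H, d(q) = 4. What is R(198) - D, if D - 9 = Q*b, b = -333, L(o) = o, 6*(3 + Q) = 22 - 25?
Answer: -232547/198 ≈ -1174.5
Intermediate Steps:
Q = -7/2 (Q = -3 + (22 - 25)/6 = -3 + (⅙)*(-3) = -3 - ½ = -7/2 ≈ -3.5000)
D = 2349/2 (D = 9 - 7/2*(-333) = 9 + 2331/2 = 2349/2 ≈ 1174.5)
R(H) = 4/H
R(198) - D = 4/198 - 1*2349/2 = 4*(1/198) - 2349/2 = 2/99 - 2349/2 = -232547/198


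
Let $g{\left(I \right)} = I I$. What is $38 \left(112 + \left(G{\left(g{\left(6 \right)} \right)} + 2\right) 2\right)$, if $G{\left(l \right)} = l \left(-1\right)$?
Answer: $1672$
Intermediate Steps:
$g{\left(I \right)} = I^{2}$
$G{\left(l \right)} = - l$
$38 \left(112 + \left(G{\left(g{\left(6 \right)} \right)} + 2\right) 2\right) = 38 \left(112 + \left(- 6^{2} + 2\right) 2\right) = 38 \left(112 + \left(\left(-1\right) 36 + 2\right) 2\right) = 38 \left(112 + \left(-36 + 2\right) 2\right) = 38 \left(112 - 68\right) = 38 \cdot 44 = 1672$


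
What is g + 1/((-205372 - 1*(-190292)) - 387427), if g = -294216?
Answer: -118423999513/402507 ≈ -2.9422e+5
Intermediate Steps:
g + 1/((-205372 - 1*(-190292)) - 387427) = -294216 + 1/((-205372 - 1*(-190292)) - 387427) = -294216 + 1/((-205372 + 190292) - 387427) = -294216 + 1/(-15080 - 387427) = -294216 + 1/(-402507) = -294216 - 1/402507 = -118423999513/402507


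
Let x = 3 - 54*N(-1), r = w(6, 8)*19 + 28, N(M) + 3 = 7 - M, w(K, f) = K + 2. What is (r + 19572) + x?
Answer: 19485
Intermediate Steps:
w(K, f) = 2 + K
N(M) = 4 - M (N(M) = -3 + (7 - M) = 4 - M)
r = 180 (r = (2 + 6)*19 + 28 = 8*19 + 28 = 152 + 28 = 180)
x = -267 (x = 3 - 54*(4 - 1*(-1)) = 3 - 54*(4 + 1) = 3 - 54*5 = 3 - 270 = -267)
(r + 19572) + x = (180 + 19572) - 267 = 19752 - 267 = 19485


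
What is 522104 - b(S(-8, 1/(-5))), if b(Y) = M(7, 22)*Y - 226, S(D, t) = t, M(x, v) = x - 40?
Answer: 2611617/5 ≈ 5.2232e+5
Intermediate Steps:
M(x, v) = -40 + x
b(Y) = -226 - 33*Y (b(Y) = (-40 + 7)*Y - 226 = -33*Y - 226 = -226 - 33*Y)
522104 - b(S(-8, 1/(-5))) = 522104 - (-226 - 33/(-5)) = 522104 - (-226 - 33*(-1)/5) = 522104 - (-226 - 33*(-⅕)) = 522104 - (-226 + 33/5) = 522104 - 1*(-1097/5) = 522104 + 1097/5 = 2611617/5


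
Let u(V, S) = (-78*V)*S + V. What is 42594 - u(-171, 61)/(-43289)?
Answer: 1844665113/43289 ≈ 42613.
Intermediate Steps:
u(V, S) = V - 78*S*V (u(V, S) = -78*S*V + V = V - 78*S*V)
42594 - u(-171, 61)/(-43289) = 42594 - (-171*(1 - 78*61))/(-43289) = 42594 - (-171*(1 - 4758))*(-1)/43289 = 42594 - (-171*(-4757))*(-1)/43289 = 42594 - 813447*(-1)/43289 = 42594 - 1*(-813447/43289) = 42594 + 813447/43289 = 1844665113/43289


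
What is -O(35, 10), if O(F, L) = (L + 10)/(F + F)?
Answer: -2/7 ≈ -0.28571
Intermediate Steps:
O(F, L) = (10 + L)/(2*F) (O(F, L) = (10 + L)/((2*F)) = (10 + L)*(1/(2*F)) = (10 + L)/(2*F))
-O(35, 10) = -(10 + 10)/(2*35) = -20/(2*35) = -1*2/7 = -2/7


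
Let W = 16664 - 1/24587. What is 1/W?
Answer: 24587/409717767 ≈ 6.0010e-5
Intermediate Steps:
W = 409717767/24587 (W = 16664 - 1*1/24587 = 16664 - 1/24587 = 409717767/24587 ≈ 16664.)
1/W = 1/(409717767/24587) = 24587/409717767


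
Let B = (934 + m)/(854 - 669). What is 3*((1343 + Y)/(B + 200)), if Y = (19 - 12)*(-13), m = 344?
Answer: 347430/19139 ≈ 18.153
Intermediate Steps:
B = 1278/185 (B = (934 + 344)/(854 - 669) = 1278/185 ≈ 6.9081)
Y = -91 (Y = 7*(-13) = -91)
3*((1343 + Y)/(B + 200)) = 3*((1343 - 91)/(1278/185 + 200)) = 3*(1252/(38278/185)) = 3*(1252*(185/38278)) = 3*(115810/19139) = 347430/19139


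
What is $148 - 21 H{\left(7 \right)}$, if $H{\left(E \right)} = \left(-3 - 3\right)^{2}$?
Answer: $-608$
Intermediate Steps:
$H{\left(E \right)} = 36$ ($H{\left(E \right)} = \left(-6\right)^{2} = 36$)
$148 - 21 H{\left(7 \right)} = 148 - 756 = -608$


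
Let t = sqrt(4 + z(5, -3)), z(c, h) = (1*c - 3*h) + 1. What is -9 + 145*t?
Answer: -9 + 145*sqrt(19) ≈ 623.04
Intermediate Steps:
z(c, h) = 1 + c - 3*h (z(c, h) = (c - 3*h) + 1 = 1 + c - 3*h)
t = sqrt(19) (t = sqrt(4 + (1 + 5 - 3*(-3))) = sqrt(4 + (1 + 5 + 9)) = sqrt(4 + 15) = sqrt(19) ≈ 4.3589)
-9 + 145*t = -9 + 145*sqrt(19)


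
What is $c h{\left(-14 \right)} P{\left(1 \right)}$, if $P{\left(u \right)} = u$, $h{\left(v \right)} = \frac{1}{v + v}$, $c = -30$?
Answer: $\frac{15}{14} \approx 1.0714$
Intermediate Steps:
$h{\left(v \right)} = \frac{1}{2 v}$
$c h{\left(-14 \right)} P{\left(1 \right)} = - 30 \frac{1}{2 \left(-14\right)} 1 = - 30 \cdot \frac{1}{2} \left(- \frac{1}{14}\right) 1 = \left(-30\right) \left(- \frac{1}{28}\right) 1 = \frac{15}{14} \cdot 1 = \frac{15}{14}$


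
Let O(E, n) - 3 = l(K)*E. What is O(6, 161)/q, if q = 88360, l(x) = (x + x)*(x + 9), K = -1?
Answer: -93/88360 ≈ -0.0010525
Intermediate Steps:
l(x) = 2*x*(9 + x) (l(x) = (2*x)*(9 + x) = 2*x*(9 + x))
O(E, n) = 3 - 16*E (O(E, n) = 3 + (2*(-1)*(9 - 1))*E = 3 + (2*(-1)*8)*E = 3 - 16*E)
O(6, 161)/q = (3 - 16*6)/88360 = (3 - 96)*(1/88360) = -93*1/88360 = -93/88360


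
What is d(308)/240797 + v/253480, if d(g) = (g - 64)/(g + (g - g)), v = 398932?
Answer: 1849190220047/1174966553530 ≈ 1.5738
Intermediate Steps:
d(g) = (-64 + g)/g (d(g) = (-64 + g)/(g + 0) = (-64 + g)/g)
d(308)/240797 + v/253480 = ((-64 + 308)/308)/240797 + 398932/253480 = ((1/308)*244)*(1/240797) + 398932*(1/253480) = (61/77)*(1/240797) + 99733/63370 = 61/18541369 + 99733/63370 = 1849190220047/1174966553530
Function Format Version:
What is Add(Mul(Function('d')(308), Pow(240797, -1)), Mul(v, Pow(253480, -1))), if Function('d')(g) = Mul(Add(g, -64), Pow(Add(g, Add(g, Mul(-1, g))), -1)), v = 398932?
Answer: Rational(1849190220047, 1174966553530) ≈ 1.5738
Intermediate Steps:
Function('d')(g) = Mul(Pow(g, -1), Add(-64, g)) (Function('d')(g) = Mul(Add(-64, g), Pow(Add(g, 0), -1)) = Mul(Add(-64, g), Pow(g, -1)) = Mul(Pow(g, -1), Add(-64, g)))
Add(Mul(Function('d')(308), Pow(240797, -1)), Mul(v, Pow(253480, -1))) = Add(Mul(Mul(Pow(308, -1), Add(-64, 308)), Pow(240797, -1)), Mul(398932, Pow(253480, -1))) = Add(Mul(Mul(Rational(1, 308), 244), Rational(1, 240797)), Mul(398932, Rational(1, 253480))) = Add(Mul(Rational(61, 77), Rational(1, 240797)), Rational(99733, 63370)) = Add(Rational(61, 18541369), Rational(99733, 63370)) = Rational(1849190220047, 1174966553530)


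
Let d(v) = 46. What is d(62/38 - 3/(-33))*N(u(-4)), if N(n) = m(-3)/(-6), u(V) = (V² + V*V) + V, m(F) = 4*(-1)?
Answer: 92/3 ≈ 30.667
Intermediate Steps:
m(F) = -4
u(V) = V + 2*V² (u(V) = (V² + V²) + V = 2*V² + V = V + 2*V²)
N(n) = ⅔ (N(n) = -4/(-6) = -4*(-⅙) = ⅔)
d(62/38 - 3/(-33))*N(u(-4)) = 46*(⅔) = 92/3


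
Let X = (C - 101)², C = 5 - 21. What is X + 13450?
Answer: 27139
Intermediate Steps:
C = -16
X = 13689 (X = (-16 - 101)² = (-117)² = 13689)
X + 13450 = 13689 + 13450 = 27139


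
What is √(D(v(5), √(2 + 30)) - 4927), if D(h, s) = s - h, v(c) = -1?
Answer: √(-4926 + 4*√2) ≈ 70.145*I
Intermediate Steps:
√(D(v(5), √(2 + 30)) - 4927) = √((√(2 + 30) - 1*(-1)) - 4927) = √((√32 + 1) - 4927) = √((4*√2 + 1) - 4927) = √((1 + 4*√2) - 4927) = √(-4926 + 4*√2)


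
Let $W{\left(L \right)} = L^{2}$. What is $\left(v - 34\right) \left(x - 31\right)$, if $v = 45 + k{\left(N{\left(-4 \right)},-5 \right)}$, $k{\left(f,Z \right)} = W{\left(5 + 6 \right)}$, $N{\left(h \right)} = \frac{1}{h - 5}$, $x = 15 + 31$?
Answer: $1980$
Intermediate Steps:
$x = 46$
$N{\left(h \right)} = \frac{1}{-5 + h}$
$k{\left(f,Z \right)} = 121$ ($k{\left(f,Z \right)} = \left(5 + 6\right)^{2} = 11^{2} = 121$)
$v = 166$ ($v = 45 + 121 = 166$)
$\left(v - 34\right) \left(x - 31\right) = \left(166 - 34\right) \left(46 - 31\right) = 132 \left(46 - 31\right) = 132 \cdot 15 = 1980$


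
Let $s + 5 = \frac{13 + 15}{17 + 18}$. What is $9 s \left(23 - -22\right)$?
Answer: $-1701$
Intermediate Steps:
$s = - \frac{21}{5}$ ($s = -5 + \frac{13 + 15}{17 + 18} = -5 + \frac{28}{35} = -5 + 28 \cdot \frac{1}{35} = -5 + \frac{4}{5} = - \frac{21}{5} \approx -4.2$)
$9 s \left(23 - -22\right) = 9 \left(- \frac{21}{5}\right) \left(23 - -22\right) = - \frac{189 \left(23 + 22\right)}{5} = \left(- \frac{189}{5}\right) 45 = -1701$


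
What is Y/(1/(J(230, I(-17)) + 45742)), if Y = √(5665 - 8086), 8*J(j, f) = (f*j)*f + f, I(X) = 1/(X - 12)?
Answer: 923257131*I*√269/6728 ≈ 2.2507e+6*I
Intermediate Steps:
I(X) = 1/(-12 + X)
J(j, f) = f/8 + j*f²/8 (J(j, f) = ((f*j)*f + f)/8 = (j*f² + f)/8 = (f + j*f²)/8 = f/8 + j*f²/8)
Y = 3*I*√269 (Y = √(-2421) = 3*I*√269 ≈ 49.204*I)
Y/(1/(J(230, I(-17)) + 45742)) = (3*I*√269)/(1/((1 + 230/(-12 - 17))/(8*(-12 - 17)) + 45742)) = (3*I*√269)/(1/((⅛)*(1 + 230/(-29))/(-29) + 45742)) = (3*I*√269)/(1/((⅛)*(-1/29)*(1 - 1/29*230) + 45742)) = (3*I*√269)/(1/((⅛)*(-1/29)*(1 - 230/29) + 45742)) = (3*I*√269)/(1/((⅛)*(-1/29)*(-201/29) + 45742)) = (3*I*√269)/(1/(201/6728 + 45742)) = (3*I*√269)/(1/(307752377/6728)) = (3*I*√269)/(6728/307752377) = (3*I*√269)*(307752377/6728) = 923257131*I*√269/6728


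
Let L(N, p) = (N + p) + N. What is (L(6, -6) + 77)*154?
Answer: 12782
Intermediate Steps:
L(N, p) = p + 2*N
(L(6, -6) + 77)*154 = ((-6 + 2*6) + 77)*154 = ((-6 + 12) + 77)*154 = (6 + 77)*154 = 83*154 = 12782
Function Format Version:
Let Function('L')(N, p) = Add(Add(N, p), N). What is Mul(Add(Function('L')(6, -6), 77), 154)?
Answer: 12782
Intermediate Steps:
Function('L')(N, p) = Add(p, Mul(2, N))
Mul(Add(Function('L')(6, -6), 77), 154) = Mul(Add(Add(-6, Mul(2, 6)), 77), 154) = Mul(Add(Add(-6, 12), 77), 154) = Mul(Add(6, 77), 154) = Mul(83, 154) = 12782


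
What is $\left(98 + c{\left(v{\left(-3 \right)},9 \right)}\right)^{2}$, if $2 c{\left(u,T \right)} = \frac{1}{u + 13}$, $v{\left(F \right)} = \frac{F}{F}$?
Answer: $\frac{7535025}{784} \approx 9611.0$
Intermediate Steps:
$v{\left(F \right)} = 1$
$c{\left(u,T \right)} = \frac{1}{2 \left(13 + u\right)}$ ($c{\left(u,T \right)} = \frac{1}{2 \left(u + 13\right)} = \frac{1}{2 \left(13 + u\right)}$)
$\left(98 + c{\left(v{\left(-3 \right)},9 \right)}\right)^{2} = \left(98 + \frac{1}{2 \left(13 + 1\right)}\right)^{2} = \left(98 + \frac{1}{2 \cdot 14}\right)^{2} = \left(98 + \frac{1}{2} \cdot \frac{1}{14}\right)^{2} = \left(98 + \frac{1}{28}\right)^{2} = \left(\frac{2745}{28}\right)^{2} = \frac{7535025}{784}$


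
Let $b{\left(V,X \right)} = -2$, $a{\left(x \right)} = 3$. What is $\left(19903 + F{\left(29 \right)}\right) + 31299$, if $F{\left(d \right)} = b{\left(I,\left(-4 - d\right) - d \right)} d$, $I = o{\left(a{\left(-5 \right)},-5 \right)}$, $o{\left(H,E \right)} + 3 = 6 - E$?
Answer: $51144$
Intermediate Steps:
$o{\left(H,E \right)} = 3 - E$ ($o{\left(H,E \right)} = -3 - \left(-6 + E\right) = 3 - E$)
$I = 8$ ($I = 3 - -5 = 3 + 5 = 8$)
$F{\left(d \right)} = - 2 d$
$\left(19903 + F{\left(29 \right)}\right) + 31299 = \left(19903 - 58\right) + 31299 = 19845 + 31299 = 51144$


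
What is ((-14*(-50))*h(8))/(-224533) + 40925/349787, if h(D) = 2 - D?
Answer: 10658118425/78538724471 ≈ 0.13571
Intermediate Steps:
((-14*(-50))*h(8))/(-224533) + 40925/349787 = ((-14*(-50))*(2 - 1*8))/(-224533) + 40925/349787 = (700*(2 - 8))*(-1/224533) + 40925*(1/349787) = (700*(-6))*(-1/224533) + 40925/349787 = -4200*(-1/224533) + 40925/349787 = 4200/224533 + 40925/349787 = 10658118425/78538724471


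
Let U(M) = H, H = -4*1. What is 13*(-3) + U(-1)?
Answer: -43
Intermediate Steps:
H = -4
U(M) = -4
13*(-3) + U(-1) = 13*(-3) - 4 = -39 - 4 = -43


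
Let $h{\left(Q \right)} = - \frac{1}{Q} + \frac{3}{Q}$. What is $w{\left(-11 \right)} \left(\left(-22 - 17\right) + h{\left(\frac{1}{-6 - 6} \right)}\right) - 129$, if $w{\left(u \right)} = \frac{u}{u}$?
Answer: $-192$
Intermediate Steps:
$w{\left(u \right)} = 1$
$h{\left(Q \right)} = \frac{2}{Q}$
$w{\left(-11 \right)} \left(\left(-22 - 17\right) + h{\left(\frac{1}{-6 - 6} \right)}\right) - 129 = 1 \left(\left(-22 - 17\right) + \frac{2}{\frac{1}{-6 - 6}}\right) - 129 = 1 \left(-39 + \frac{2}{\frac{1}{-12}}\right) - 129 = 1 \left(-39 + \frac{2}{- \frac{1}{12}}\right) - 129 = 1 \left(-39 + 2 \left(-12\right)\right) - 129 = 1 \left(-39 - 24\right) - 129 = 1 \left(-63\right) - 129 = -63 - 129 = -192$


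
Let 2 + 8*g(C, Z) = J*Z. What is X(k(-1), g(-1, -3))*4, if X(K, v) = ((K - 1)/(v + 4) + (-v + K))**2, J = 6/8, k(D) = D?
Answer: 13786369/3154176 ≈ 4.3708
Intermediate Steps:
J = 3/4 (J = 6*(1/8) = 3/4 ≈ 0.75000)
g(C, Z) = -1/4 + 3*Z/32 (g(C, Z) = -1/4 + (3*Z/4)/8 = -1/4 + 3*Z/32)
X(K, v) = (K - v + (-1 + K)/(4 + v))**2 (X(K, v) = ((-1 + K)/(4 + v) + (K - v))**2 = (K - v + (-1 + K)/(4 + v))**2)
X(k(-1), g(-1, -3))*4 = ((1 + (-1/4 + (3/32)*(-3))**2 - 5*(-1) + 4*(-1/4 + (3/32)*(-3)) - 1*(-1)*(-1/4 + (3/32)*(-3)))**2/(4 + (-1/4 + (3/32)*(-3)))**2)*4 = ((1 + (-1/4 - 9/32)**2 + 5 + 4*(-1/4 - 9/32) - 1*(-1)*(-1/4 - 9/32))**2/(4 + (-1/4 - 9/32))**2)*4 = ((1 + (-17/32)**2 + 5 + 4*(-17/32) - 1*(-1)*(-17/32))**2/(4 - 17/32)**2)*4 = ((1 + 289/1024 + 5 - 17/8 - 17/32)**2/(111/32)**2)*4 = (1024*(3713/1024)**2/12321)*4 = ((1024/12321)*(13786369/1048576))*4 = (13786369/12616704)*4 = 13786369/3154176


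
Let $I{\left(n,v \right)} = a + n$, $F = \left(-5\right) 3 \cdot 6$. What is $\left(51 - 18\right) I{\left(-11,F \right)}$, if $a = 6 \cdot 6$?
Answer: $825$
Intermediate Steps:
$a = 36$
$F = -90$ ($F = \left(-15\right) 6 = -90$)
$I{\left(n,v \right)} = 36 + n$
$\left(51 - 18\right) I{\left(-11,F \right)} = \left(51 - 18\right) \left(36 - 11\right) = 33 \cdot 25 = 825$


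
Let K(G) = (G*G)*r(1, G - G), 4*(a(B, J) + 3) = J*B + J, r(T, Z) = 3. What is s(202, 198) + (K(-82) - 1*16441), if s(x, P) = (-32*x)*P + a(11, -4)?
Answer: -1276156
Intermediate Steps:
a(B, J) = -3 + J/4 + B*J/4 (a(B, J) = -3 + (J*B + J)/4 = -3 + (B*J + J)/4 = -3 + (J + B*J)/4 = -3 + (J/4 + B*J/4) = -3 + J/4 + B*J/4)
s(x, P) = -15 - 32*P*x (s(x, P) = (-32*x)*P + (-3 + (¼)*(-4) + (¼)*11*(-4)) = -32*P*x + (-3 - 1 - 11) = -32*P*x - 15 = -15 - 32*P*x)
K(G) = 3*G² (K(G) = (G*G)*3 = G²*3 = 3*G²)
s(202, 198) + (K(-82) - 1*16441) = (-15 - 32*198*202) + (3*(-82)² - 1*16441) = (-15 - 1279872) + (3*6724 - 16441) = -1279887 + (20172 - 16441) = -1279887 + 3731 = -1276156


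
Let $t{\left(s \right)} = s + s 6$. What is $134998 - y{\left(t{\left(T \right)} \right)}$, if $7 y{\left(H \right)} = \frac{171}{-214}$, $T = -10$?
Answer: $\frac{202227175}{1498} \approx 1.35 \cdot 10^{5}$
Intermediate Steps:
$t{\left(s \right)} = 7 s$ ($t{\left(s \right)} = s + 6 s = 7 s$)
$y{\left(H \right)} = - \frac{171}{1498}$ ($y{\left(H \right)} = \frac{171 \frac{1}{-214}}{7} = \frac{171 \left(- \frac{1}{214}\right)}{7} = \frac{1}{7} \left(- \frac{171}{214}\right) = - \frac{171}{1498}$)
$134998 - y{\left(t{\left(T \right)} \right)} = 134998 - - \frac{171}{1498} = 134998 + \frac{171}{1498} = \frac{202227175}{1498}$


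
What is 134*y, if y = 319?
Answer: 42746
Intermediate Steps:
134*y = 134*319 = 42746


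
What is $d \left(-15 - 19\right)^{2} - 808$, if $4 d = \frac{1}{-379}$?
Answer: $- \frac{306521}{379} \approx -808.76$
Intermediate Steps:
$d = - \frac{1}{1516}$ ($d = \frac{1}{4 \left(-379\right)} = \frac{1}{4} \left(- \frac{1}{379}\right) = - \frac{1}{1516} \approx -0.00065963$)
$d \left(-15 - 19\right)^{2} - 808 = - \frac{\left(-15 - 19\right)^{2}}{1516} - 808 = - \frac{\left(-34\right)^{2}}{1516} - 808 = \left(- \frac{1}{1516}\right) 1156 - 808 = - \frac{289}{379} - 808 = - \frac{306521}{379}$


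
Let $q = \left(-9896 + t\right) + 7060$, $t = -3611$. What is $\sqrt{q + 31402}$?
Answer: $\sqrt{24955} \approx 157.97$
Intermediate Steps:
$q = -6447$ ($q = \left(-9896 - 3611\right) + 7060 = -13507 + 7060 = -6447$)
$\sqrt{q + 31402} = \sqrt{-6447 + 31402} = \sqrt{24955}$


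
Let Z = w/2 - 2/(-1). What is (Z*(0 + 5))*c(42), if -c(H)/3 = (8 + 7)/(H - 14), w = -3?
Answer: -225/56 ≈ -4.0179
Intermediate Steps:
Z = ½ (Z = -3/2 - 2/(-1) = -3*½ - 2*(-1) = -3/2 + 2 = ½ ≈ 0.50000)
c(H) = -45/(-14 + H) (c(H) = -3*(8 + 7)/(H - 14) = -45/(-14 + H))
(Z*(0 + 5))*c(42) = ((0 + 5)/2)*(-45/(-14 + 42)) = ((½)*5)*(-45/28) = 5*(-45*1/28)/2 = (5/2)*(-45/28) = -225/56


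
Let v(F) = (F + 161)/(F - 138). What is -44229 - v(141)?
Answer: -132989/3 ≈ -44330.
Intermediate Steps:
v(F) = (161 + F)/(-138 + F)
-44229 - v(141) = -44229 - (161 + 141)/(-138 + 141) = -44229 - 302/3 = -132989/3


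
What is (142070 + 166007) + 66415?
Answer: 374492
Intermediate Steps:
(142070 + 166007) + 66415 = 308077 + 66415 = 374492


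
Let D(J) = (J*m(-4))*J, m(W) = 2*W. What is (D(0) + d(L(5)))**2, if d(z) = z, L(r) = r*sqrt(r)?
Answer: 125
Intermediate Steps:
L(r) = r**(3/2)
D(J) = -8*J**2 (D(J) = (J*(2*(-4)))*J = (J*(-8))*J = (-8*J)*J = -8*J**2)
(D(0) + d(L(5)))**2 = (-8*0**2 + 5**(3/2))**2 = (-8*0 + 5*sqrt(5))**2 = (0 + 5*sqrt(5))**2 = (5*sqrt(5))**2 = 125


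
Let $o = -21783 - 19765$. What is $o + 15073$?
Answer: $-26475$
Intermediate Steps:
$o = -41548$
$o + 15073 = -41548 + 15073 = -26475$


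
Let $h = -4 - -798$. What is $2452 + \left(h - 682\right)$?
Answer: $2564$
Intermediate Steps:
$h = 794$ ($h = -4 + 798 = 794$)
$2452 + \left(h - 682\right) = 2452 + \left(794 - 682\right) = 2452 + 112 = 2564$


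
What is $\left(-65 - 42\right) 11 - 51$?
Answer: $-1228$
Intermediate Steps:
$\left(-65 - 42\right) 11 - 51 = \left(-107\right) 11 - 51 = -1177 - 51 = -1228$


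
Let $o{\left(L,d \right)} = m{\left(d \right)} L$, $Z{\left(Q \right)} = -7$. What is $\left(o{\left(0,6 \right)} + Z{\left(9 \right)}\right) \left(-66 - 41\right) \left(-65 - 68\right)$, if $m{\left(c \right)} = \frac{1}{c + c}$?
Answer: $-99617$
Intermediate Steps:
$m{\left(c \right)} = \frac{1}{2 c}$
$o{\left(L,d \right)} = \frac{L}{2 d}$ ($o{\left(L,d \right)} = \frac{1}{2 d} L = \frac{L}{2 d}$)
$\left(o{\left(0,6 \right)} + Z{\left(9 \right)}\right) \left(-66 - 41\right) \left(-65 - 68\right) = \left(\frac{1}{2} \cdot 0 \cdot \frac{1}{6} - 7\right) \left(-66 - 41\right) \left(-65 - 68\right) = \left(\frac{1}{2} \cdot 0 \cdot \frac{1}{6} - 7\right) \left(-107\right) \left(-133\right) = \left(0 - 7\right) \left(-107\right) \left(-133\right) = \left(-7\right) \left(-107\right) \left(-133\right) = 749 \left(-133\right) = -99617$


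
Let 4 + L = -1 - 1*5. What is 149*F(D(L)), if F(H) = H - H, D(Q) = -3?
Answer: 0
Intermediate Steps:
L = -10 (L = -4 + (-1 - 1*5) = -4 + (-1 - 5) = -4 - 6 = -10)
F(H) = 0
149*F(D(L)) = 149*0 = 0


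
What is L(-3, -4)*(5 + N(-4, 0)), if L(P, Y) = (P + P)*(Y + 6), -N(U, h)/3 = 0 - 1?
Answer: -96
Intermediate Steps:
N(U, h) = 3 (N(U, h) = -3*(0 - 1) = -3*(-1) = 3)
L(P, Y) = 2*P*(6 + Y) (L(P, Y) = (2*P)*(6 + Y) = 2*P*(6 + Y))
L(-3, -4)*(5 + N(-4, 0)) = (2*(-3)*(6 - 4))*(5 + 3) = (2*(-3)*2)*8 = -12*8 = -96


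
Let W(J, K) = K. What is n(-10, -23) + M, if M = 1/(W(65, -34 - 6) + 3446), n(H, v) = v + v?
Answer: -156675/3406 ≈ -46.000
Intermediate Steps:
n(H, v) = 2*v
M = 1/3406 (M = 1/((-34 - 6) + 3446) = 1/(-40 + 3446) = 1/3406 ≈ 0.00029360)
n(-10, -23) + M = 2*(-23) + 1/3406 = -46 + 1/3406 = -156675/3406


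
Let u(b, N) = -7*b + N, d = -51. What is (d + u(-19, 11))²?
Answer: 8649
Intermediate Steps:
u(b, N) = N - 7*b
(d + u(-19, 11))² = (-51 + (11 - 7*(-19)))² = (-51 + (11 + 133))² = (-51 + 144)² = 93² = 8649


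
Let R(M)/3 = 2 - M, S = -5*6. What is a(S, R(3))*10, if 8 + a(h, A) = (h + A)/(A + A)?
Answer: -25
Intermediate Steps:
S = -30
R(M) = 6 - 3*M (R(M) = 3*(2 - M) = 6 - 3*M)
a(h, A) = -8 + (A + h)/(2*A) (a(h, A) = -8 + (h + A)/(A + A) = -8 + (A + h)/((2*A)) = -8 + (A + h)*(1/(2*A)) = -8 + (A + h)/(2*A))
a(S, R(3))*10 = ((-30 - 15*(6 - 3*3))/(2*(6 - 3*3)))*10 = ((-30 - 15*(6 - 9))/(2*(6 - 9)))*10 = ((½)*(-30 - 15*(-3))/(-3))*10 = ((½)*(-⅓)*(-30 + 45))*10 = ((½)*(-⅓)*15)*10 = -5/2*10 = -25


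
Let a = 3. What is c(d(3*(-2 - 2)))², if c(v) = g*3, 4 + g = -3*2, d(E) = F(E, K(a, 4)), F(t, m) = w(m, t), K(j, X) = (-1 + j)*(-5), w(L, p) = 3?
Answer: 900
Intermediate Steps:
K(j, X) = 5 - 5*j
F(t, m) = 3
d(E) = 3
g = -10 (g = -4 - 3*2 = -4 - 6 = -10)
c(v) = -30 (c(v) = -10*3 = -30)
c(d(3*(-2 - 2)))² = (-30)² = 900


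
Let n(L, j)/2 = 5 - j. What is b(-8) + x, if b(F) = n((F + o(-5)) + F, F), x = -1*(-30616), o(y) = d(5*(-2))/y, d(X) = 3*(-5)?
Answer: 30642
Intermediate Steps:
d(X) = -15
o(y) = -15/y
n(L, j) = 10 - 2*j (n(L, j) = 2*(5 - j) = 10 - 2*j)
x = 30616
b(F) = 10 - 2*F
b(-8) + x = (10 - 2*(-8)) + 30616 = (10 + 16) + 30616 = 26 + 30616 = 30642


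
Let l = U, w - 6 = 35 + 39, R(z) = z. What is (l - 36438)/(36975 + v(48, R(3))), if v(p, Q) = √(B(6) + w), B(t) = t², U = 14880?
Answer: -27486450/47143121 + 43116*√29/1367150509 ≈ -0.58287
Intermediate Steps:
w = 80 (w = 6 + (35 + 39) = 6 + 74 = 80)
v(p, Q) = 2*√29 (v(p, Q) = √(6² + 80) = √(36 + 80) = √116 = 2*√29)
l = 14880
(l - 36438)/(36975 + v(48, R(3))) = (14880 - 36438)/(36975 + 2*√29) = -21558/(36975 + 2*√29)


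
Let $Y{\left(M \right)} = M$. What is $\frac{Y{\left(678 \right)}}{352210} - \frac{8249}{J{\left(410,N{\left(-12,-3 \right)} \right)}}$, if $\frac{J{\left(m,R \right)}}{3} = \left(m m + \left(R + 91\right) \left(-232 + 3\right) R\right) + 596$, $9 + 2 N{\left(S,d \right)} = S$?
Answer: $- \frac{4337094019}{765545869395} \approx -0.0056654$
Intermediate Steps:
$N{\left(S,d \right)} = - \frac{9}{2} + \frac{S}{2}$
$J{\left(m,R \right)} = 1788 + 3 m^{2} + 3 R \left(-20839 - 229 R\right)$ ($J{\left(m,R \right)} = 3 \left(\left(m m + \left(R + 91\right) \left(-232 + 3\right) R\right) + 596\right) = 3 \left(\left(m^{2} + \left(91 + R\right) \left(-229\right) R\right) + 596\right) = 3 \left(\left(m^{2} + \left(-20839 - 229 R\right) R\right) + 596\right) = 3 \left(\left(m^{2} + R \left(-20839 - 229 R\right)\right) + 596\right) = 3 \left(596 + m^{2} + R \left(-20839 - 229 R\right)\right) = 1788 + 3 m^{2} + 3 R \left(-20839 - 229 R\right)$)
$\frac{Y{\left(678 \right)}}{352210} - \frac{8249}{J{\left(410,N{\left(-12,-3 \right)} \right)}} = \frac{678}{352210} - \frac{8249}{1788 - 62517 \left(- \frac{9}{2} + \frac{1}{2} \left(-12\right)\right) - 687 \left(- \frac{9}{2} + \frac{1}{2} \left(-12\right)\right)^{2} + 3 \cdot 410^{2}} = 678 \cdot \frac{1}{352210} - \frac{8249}{1788 - 62517 \left(- \frac{9}{2} - 6\right) - 687 \left(- \frac{9}{2} - 6\right)^{2} + 3 \cdot 168100} = \frac{339}{176105} - \frac{8249}{1788 - - \frac{1312857}{2} - 687 \left(- \frac{21}{2}\right)^{2} + 504300} = \frac{339}{176105} - \frac{8249}{1788 + \frac{1312857}{2} - \frac{302967}{4} + 504300} = \frac{339}{176105} - \frac{8249}{\frac{4347099}{4}} = \frac{339}{176105} - \frac{32996}{4347099} = - \frac{4337094019}{765545869395}$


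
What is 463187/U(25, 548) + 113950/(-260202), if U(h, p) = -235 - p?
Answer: -20101901104/33956361 ≈ -591.99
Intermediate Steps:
463187/U(25, 548) + 113950/(-260202) = 463187/(-235 - 1*548) + 113950/(-260202) = 463187/(-235 - 548) + 113950*(-1/260202) = 463187/(-783) - 56975/130101 = 463187*(-1/783) - 56975/130101 = -463187/783 - 56975/130101 = -20101901104/33956361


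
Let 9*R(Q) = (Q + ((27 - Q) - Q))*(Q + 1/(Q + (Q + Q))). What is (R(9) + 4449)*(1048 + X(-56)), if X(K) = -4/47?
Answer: 5940332972/1269 ≈ 4.6811e+6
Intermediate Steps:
X(K) = -4/47 (X(K) = -4*1/47 = -4/47)
R(Q) = (27 - Q)*(Q + 1/(3*Q))/9 (R(Q) = ((Q + ((27 - Q) - Q))*(Q + 1/(Q + (Q + Q))))/9 = ((Q + (27 - 2*Q))*(Q + 1/(Q + 2*Q)))/9 = ((27 - Q)*(Q + 1/(3*Q)))/9 = (27 - Q)*(Q + 1/(3*Q))/9)
(R(9) + 4449)*(1048 + X(-56)) = ((-1/27 + 1/9 + 3*9 - 1/9*9**2) + 4449)*(1048 - 4/47) = ((-1/27 + 1/9 + 27 - 1/9*81) + 4449)*(49252/47) = ((-1/27 + 1/9 + 27 - 9) + 4449)*(49252/47) = (488/27 + 4449)*(49252/47) = (120611/27)*(49252/47) = 5940332972/1269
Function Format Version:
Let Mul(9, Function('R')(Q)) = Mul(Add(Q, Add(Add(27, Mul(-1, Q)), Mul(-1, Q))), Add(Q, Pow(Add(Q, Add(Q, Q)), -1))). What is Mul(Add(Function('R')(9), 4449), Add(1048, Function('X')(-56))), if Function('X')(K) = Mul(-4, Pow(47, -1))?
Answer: Rational(5940332972, 1269) ≈ 4.6811e+6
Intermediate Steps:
Function('X')(K) = Rational(-4, 47) (Function('X')(K) = Mul(-4, Rational(1, 47)) = Rational(-4, 47))
Function('R')(Q) = Mul(Rational(1, 9), Add(27, Mul(-1, Q)), Add(Q, Mul(Rational(1, 3), Pow(Q, -1)))) (Function('R')(Q) = Mul(Rational(1, 9), Mul(Add(Q, Add(Add(27, Mul(-1, Q)), Mul(-1, Q))), Add(Q, Pow(Add(Q, Add(Q, Q)), -1)))) = Mul(Rational(1, 9), Mul(Add(Q, Add(27, Mul(-2, Q))), Add(Q, Pow(Add(Q, Mul(2, Q)), -1)))) = Mul(Rational(1, 9), Mul(Add(27, Mul(-1, Q)), Add(Q, Pow(Mul(3, Q), -1)))) = Mul(Rational(1, 9), Mul(Add(27, Mul(-1, Q)), Add(Q, Mul(Rational(1, 3), Pow(Q, -1))))) = Mul(Rational(1, 9), Add(27, Mul(-1, Q)), Add(Q, Mul(Rational(1, 3), Pow(Q, -1)))))
Mul(Add(Function('R')(9), 4449), Add(1048, Function('X')(-56))) = Mul(Add(Add(Rational(-1, 27), Pow(9, -1), Mul(3, 9), Mul(Rational(-1, 9), Pow(9, 2))), 4449), Add(1048, Rational(-4, 47))) = Mul(Add(Add(Rational(-1, 27), Rational(1, 9), 27, Mul(Rational(-1, 9), 81)), 4449), Rational(49252, 47)) = Mul(Add(Add(Rational(-1, 27), Rational(1, 9), 27, -9), 4449), Rational(49252, 47)) = Mul(Add(Rational(488, 27), 4449), Rational(49252, 47)) = Mul(Rational(120611, 27), Rational(49252, 47)) = Rational(5940332972, 1269)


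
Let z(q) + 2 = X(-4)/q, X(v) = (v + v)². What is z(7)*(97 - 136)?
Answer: -1950/7 ≈ -278.57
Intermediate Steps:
X(v) = 4*v² (X(v) = (2*v)² = 4*v²)
z(q) = -2 + 64/q (z(q) = -2 + (4*(-4)²)/q = -2 + (4*16)/q = -2 + 64/q)
z(7)*(97 - 136) = (-2 + 64/7)*(97 - 136) = (-2 + 64*(⅐))*(-39) = (-2 + 64/7)*(-39) = (50/7)*(-39) = -1950/7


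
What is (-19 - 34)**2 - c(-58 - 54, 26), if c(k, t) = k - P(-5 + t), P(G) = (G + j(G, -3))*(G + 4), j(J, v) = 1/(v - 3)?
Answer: 20651/6 ≈ 3441.8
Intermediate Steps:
j(J, v) = 1/(-3 + v)
P(G) = (4 + G)*(-1/6 + G) (P(G) = (G + 1/(-3 - 3))*(G + 4) = (G + 1/(-6))*(4 + G) = (G - 1/6)*(4 + G) = (-1/6 + G)*(4 + G) = (4 + G)*(-1/6 + G))
c(k, t) = 119/6 + k - (-5 + t)**2 - 23*t/6 (c(k, t) = k - (-2/3 + (-5 + t)**2 + 23*(-5 + t)/6) = k - (-2/3 + (-5 + t)**2 + (-115/6 + 23*t/6)) = k - (-119/6 + (-5 + t)**2 + 23*t/6) = k + (119/6 - (-5 + t)**2 - 23*t/6) = 119/6 + k - (-5 + t)**2 - 23*t/6)
(-19 - 34)**2 - c(-58 - 54, 26) = (-19 - 34)**2 - (-31/6 + (-58 - 54) - 1*26**2 + (37/6)*26) = (-53)**2 - (-31/6 - 112 - 1*676 + 481/3) = 2809 - (-31/6 - 112 - 676 + 481/3) = 2809 - 1*(-3797/6) = 2809 + 3797/6 = 20651/6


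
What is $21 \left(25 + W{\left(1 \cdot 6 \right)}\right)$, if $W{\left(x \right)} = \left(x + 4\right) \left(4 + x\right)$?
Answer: $2625$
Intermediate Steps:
$W{\left(x \right)} = \left(4 + x\right)^{2}$ ($W{\left(x \right)} = \left(4 + x\right) \left(4 + x\right) = \left(4 + x\right)^{2}$)
$21 \left(25 + W{\left(1 \cdot 6 \right)}\right) = 21 \left(25 + \left(4 + 1 \cdot 6\right)^{2}\right) = 21 \left(25 + \left(4 + 6\right)^{2}\right) = 21 \left(25 + 10^{2}\right) = 21 \left(25 + 100\right) = 21 \cdot 125 = 2625$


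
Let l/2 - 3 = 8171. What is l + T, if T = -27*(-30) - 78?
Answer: 17080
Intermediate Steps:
l = 16348 (l = 6 + 2*8171 = 6 + 16342 = 16348)
T = 732 (T = 810 - 78 = 732)
l + T = 16348 + 732 = 17080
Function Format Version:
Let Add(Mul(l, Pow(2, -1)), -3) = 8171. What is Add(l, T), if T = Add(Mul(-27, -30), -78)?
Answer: 17080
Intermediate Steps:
l = 16348 (l = Add(6, Mul(2, 8171)) = Add(6, 16342) = 16348)
T = 732 (T = Add(810, -78) = 732)
Add(l, T) = Add(16348, 732) = 17080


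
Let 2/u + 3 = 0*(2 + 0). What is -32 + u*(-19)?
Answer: -58/3 ≈ -19.333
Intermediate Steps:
u = -⅔ (u = 2/(-3 + 0*(2 + 0)) = 2/(-3 + 0*2) = 2/(-3 + 0) = 2/(-3) = 2*(-⅓) = -⅔ ≈ -0.66667)
-32 + u*(-19) = -32 - ⅔*(-19) = -32 + 38/3 = -58/3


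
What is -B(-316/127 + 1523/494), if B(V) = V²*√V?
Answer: -1392558489*√2341193946/246940321731272 ≈ -0.27286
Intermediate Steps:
B(V) = V^(5/2)
-B(-316/127 + 1523/494) = -(-316/127 + 1523/494)^(5/2) = -(37317/62738)^(5/2) = -1392558489*√2341193946/246940321731272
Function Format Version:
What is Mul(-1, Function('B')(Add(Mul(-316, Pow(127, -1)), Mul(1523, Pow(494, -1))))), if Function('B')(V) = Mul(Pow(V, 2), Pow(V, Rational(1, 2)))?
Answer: Mul(Rational(-1392558489, 246940321731272), Pow(2341193946, Rational(1, 2))) ≈ -0.27286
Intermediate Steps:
Function('B')(V) = Pow(V, Rational(5, 2))
Mul(-1, Function('B')(Add(Mul(-316, Pow(127, -1)), Mul(1523, Pow(494, -1))))) = Mul(-1, Pow(Add(Mul(-316, Pow(127, -1)), Mul(1523, Pow(494, -1))), Rational(5, 2))) = Mul(-1, Pow(Add(Mul(-316, Rational(1, 127)), Mul(1523, Rational(1, 494))), Rational(5, 2))) = Mul(-1, Pow(Add(Rational(-316, 127), Rational(1523, 494)), Rational(5, 2))) = Mul(-1, Pow(Rational(37317, 62738), Rational(5, 2))) = Mul(-1, Mul(Rational(1392558489, 246940321731272), Pow(2341193946, Rational(1, 2)))) = Mul(Rational(-1392558489, 246940321731272), Pow(2341193946, Rational(1, 2)))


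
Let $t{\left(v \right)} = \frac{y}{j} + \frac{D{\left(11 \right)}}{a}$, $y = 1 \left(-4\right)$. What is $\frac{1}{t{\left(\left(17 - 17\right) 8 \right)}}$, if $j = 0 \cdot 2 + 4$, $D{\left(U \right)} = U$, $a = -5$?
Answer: $- \frac{5}{16} \approx -0.3125$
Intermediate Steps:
$y = -4$
$j = 4$ ($j = 0 + 4 = 4$)
$t{\left(v \right)} = - \frac{16}{5}$ ($t{\left(v \right)} = - \frac{4}{4} + \frac{11}{-5} = \left(-4\right) \frac{1}{4} + 11 \left(- \frac{1}{5}\right) = -1 - \frac{11}{5} = - \frac{16}{5}$)
$\frac{1}{t{\left(\left(17 - 17\right) 8 \right)}} = \frac{1}{- \frac{16}{5}} = - \frac{5}{16}$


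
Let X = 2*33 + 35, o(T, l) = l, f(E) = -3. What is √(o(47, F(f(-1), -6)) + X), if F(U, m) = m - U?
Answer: 7*√2 ≈ 9.8995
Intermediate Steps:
X = 101 (X = 66 + 35 = 101)
√(o(47, F(f(-1), -6)) + X) = √((-6 - 1*(-3)) + 101) = √((-6 + 3) + 101) = √(-3 + 101) = √98 = 7*√2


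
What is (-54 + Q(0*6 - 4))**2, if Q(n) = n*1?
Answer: 3364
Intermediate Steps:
Q(n) = n
(-54 + Q(0*6 - 4))**2 = (-54 + (0*6 - 4))**2 = (-54 + (0 - 4))**2 = (-54 - 4)**2 = (-58)**2 = 3364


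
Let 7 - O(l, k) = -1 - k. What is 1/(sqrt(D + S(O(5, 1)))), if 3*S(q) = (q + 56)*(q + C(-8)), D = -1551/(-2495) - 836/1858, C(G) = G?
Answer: sqrt(1055930011128330)/151854482 ≈ 0.21399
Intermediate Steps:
O(l, k) = 8 + k (O(l, k) = 7 - (-1 - k) = 7 + (1 + k) = 8 + k)
D = 397969/2317855 (D = -1551*(-1/2495) - 836*1/1858 = 1551/2495 - 418/929 = 397969/2317855 ≈ 0.17170)
S(q) = (-8 + q)*(56 + q)/3 (S(q) = ((q + 56)*(q - 8))/3 = ((56 + q)*(-8 + q))/3 = ((-8 + q)*(56 + q))/3 = (-8 + q)*(56 + q)/3)
1/(sqrt(D + S(O(5, 1)))) = 1/(sqrt(397969/2317855 + (-448/3 + 16*(8 + 1) + (8 + 1)**2/3))) = 1/(sqrt(397969/2317855 + (-448/3 + 16*9 + (1/3)*9**2))) = 1/(sqrt(397969/2317855 + (-448/3 + 144 + (1/3)*81))) = 1/(sqrt(397969/2317855 + (-448/3 + 144 + 27))) = 1/(sqrt(397969/2317855 + 65/3)) = 1/(sqrt(151854482/6953565)) = 1/(sqrt(1055930011128330)/6953565) = sqrt(1055930011128330)/151854482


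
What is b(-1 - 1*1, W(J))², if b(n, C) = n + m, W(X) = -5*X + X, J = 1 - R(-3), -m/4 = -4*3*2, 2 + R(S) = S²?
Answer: 8836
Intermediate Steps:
R(S) = -2 + S²
m = 96 (m = -4*(-4*3)*2 = -(-48)*2 = -4*(-24) = 96)
J = -6 (J = 1 - (-2 + (-3)²) = 1 - (-2 + 9) = 1 - 1*7 = 1 - 7 = -6)
W(X) = -4*X
b(n, C) = 96 + n (b(n, C) = n + 96 = 96 + n)
b(-1 - 1*1, W(J))² = (96 + (-1 - 1*1))² = (96 + (-1 - 1))² = (96 - 2)² = 94² = 8836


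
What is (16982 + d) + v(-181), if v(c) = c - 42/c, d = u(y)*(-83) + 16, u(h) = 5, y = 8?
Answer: 2968804/181 ≈ 16402.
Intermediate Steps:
d = -399 (d = 5*(-83) + 16 = -415 + 16 = -399)
(16982 + d) + v(-181) = (16982 - 399) + (-181 - 42/(-181)) = 16583 + (-181 - 42*(-1/181)) = 16583 + (-181 + 42/181) = 16583 - 32719/181 = 2968804/181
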